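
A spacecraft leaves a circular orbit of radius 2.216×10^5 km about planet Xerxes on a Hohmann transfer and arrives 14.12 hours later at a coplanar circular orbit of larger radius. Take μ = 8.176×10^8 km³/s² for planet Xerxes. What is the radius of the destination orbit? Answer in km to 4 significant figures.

r₂ = 9.748×10^5 km

Transfer time t = 14.12 hours = 50832 s, and t = π√(a_t³/μ).
So a_t = (μ t²/π²)^(1/3) = (8.176×10^8 × (50832)² / π²)^(1/3) = 5.9819×10^5 km.
Since a_t = (r₁ + r₂)/2, r₂ = 2a_t − r₁ = 2×5.9819×10^5 − 2.216×10^5 = 9.7478×10^5 km.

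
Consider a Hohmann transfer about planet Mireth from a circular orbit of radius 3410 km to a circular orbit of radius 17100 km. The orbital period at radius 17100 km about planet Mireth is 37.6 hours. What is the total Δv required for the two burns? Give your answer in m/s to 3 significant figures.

From Kepler's third law T² = 4π²r³/μ at r = 17100 km, T = 37.6 hours = 37.6 × 3600 s = 1.3536×10^5 s: μ = 4π²r³/T² = 10773.8 km³/s².
Semi-major axis of the transfer orbit: a_t = (3410 + 17100)/2 = 10255 km.
At r₁ the circular-orbit speed is v₁ = √(μ/r₁) = 1.7775 km/s.
On the transfer ellipse at r₁, v² = μ(2/r − 1/a) gives v_p = √[μ(2/r₁ − 1/a_t)] = 2.2953 km/s.
First burn Δv₁ = |v_p − v₁| = 0.5178 km/s.
Circular speed at r₂: v₂ = √(μ/r₂) = 0.79375 km/s.
Transfer-orbit speed at r₂: v_a = √[μ(2/r₂ − 1/a_t)] = 0.45771 km/s.
Second burn Δv₂ = |v₂ − v_a| = 0.3360 km/s.
Δv = Δv₁ + Δv₂ = 0.5178 + 0.3360 = 0.8538 km/s.

Δv = 854 m/s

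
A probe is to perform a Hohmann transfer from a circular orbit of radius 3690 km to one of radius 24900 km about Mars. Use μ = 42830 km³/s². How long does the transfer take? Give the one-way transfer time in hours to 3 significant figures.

t = 7.21 hours

Transfer-ellipse semi-major axis a_t = (r₁ + r₂)/2 = (3690 + 24900)/2 = 14295 km.
By Kepler's third law the transfer-orbit period is T = 2π√(a_t³/μ), so t = T/2 = 25940 s.
Converting: 25940 s ÷ 3600 s/hour = 7.21 hours.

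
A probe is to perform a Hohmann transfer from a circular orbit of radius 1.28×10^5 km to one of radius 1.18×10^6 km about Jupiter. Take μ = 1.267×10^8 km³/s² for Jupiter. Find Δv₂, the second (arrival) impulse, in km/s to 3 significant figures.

Δv₂ = 5.78 km/s

The Hohmann ellipse has a_t = (r₁ + r₂)/2 = 6.540×10^5 km.
Circular speed at r = 1.180×10^6 km: v_c = √(μ/r) = 10.362 km/s.
Vis-viva on the transfer ellipse at r = 1.180×10^6 km gives v_t = √[μ(2/r − 1/a_t)] = 4.5842 km/s.
Δv₂ = |v_t − v_c| = |4.5842 − 10.362| = 5.778 km/s.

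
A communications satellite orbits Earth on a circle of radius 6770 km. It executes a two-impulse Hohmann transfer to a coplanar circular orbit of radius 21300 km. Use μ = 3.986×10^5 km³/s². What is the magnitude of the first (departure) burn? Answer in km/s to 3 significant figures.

The Hohmann ellipse has a_t = (r₁ + r₂)/2 = 14035 km.
Circular speed at r = 6770 km: v_c = √(μ/r) = 7.673 km/s.
Transfer-orbit speed at the same r (vis-viva, a = a_t): v_t = √[μ(2/r − 1/a_t)] = 9.453 km/s.
Δv₁ = |v_t − v_c| = |9.453 − 7.673| = 1.780 km/s.

Δv₁ = 1.78 km/s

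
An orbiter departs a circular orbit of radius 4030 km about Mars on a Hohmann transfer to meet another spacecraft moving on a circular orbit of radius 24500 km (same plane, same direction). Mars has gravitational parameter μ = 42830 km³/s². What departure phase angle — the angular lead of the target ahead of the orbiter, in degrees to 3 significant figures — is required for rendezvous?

Semi-major axis of the transfer orbit: a_t = (4030 + 24500)/2 = 14265 km.
Transfer time t = π√(a_t³/μ) = 25863.3 s.
The target's mean motion on its circular orbit is ω₂ = √(μ/r₂³) = 5.39666×10^-5 rad/s.
Angle swept by the target during transfer: ω₂·t = 1.3958 rad = 79.97°.
The orbiter traverses 180° on the transfer ellipse, so the target must lead by 180° − 79.97° = 100°.

φ = 100°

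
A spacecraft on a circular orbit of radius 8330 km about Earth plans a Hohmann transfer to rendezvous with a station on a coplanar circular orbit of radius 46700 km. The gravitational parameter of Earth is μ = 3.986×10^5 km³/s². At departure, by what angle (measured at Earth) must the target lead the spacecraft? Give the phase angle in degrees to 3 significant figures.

Semi-major axis of the transfer orbit: a_t = (8330 + 46700)/2 = 27515 km.
Transfer time t = π√(a_t³/μ) = 22711 s.
The target's mean motion on its circular orbit is ω₂ = √(μ/r₂³) = 6.2560×10^-5 rad/s.
Angle swept by the target during transfer: ω₂·t = 1.4208 rad = 81.41°.
The spacecraft traverses 180° on the transfer ellipse, so the target must lead by 180° − 81.41° = 98.6°.

φ = 98.6°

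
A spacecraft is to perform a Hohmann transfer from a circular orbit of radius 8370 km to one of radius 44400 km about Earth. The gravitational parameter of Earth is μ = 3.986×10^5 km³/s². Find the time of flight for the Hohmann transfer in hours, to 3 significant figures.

t = 5.92 hours

Semi-major axis of the transfer orbit: a_t = (8370 + 44400)/2 = 26385 km.
Half the transfer-orbit period gives t = π√(a_t³/μ) = 21326 s.
Converting: 21326 s ÷ 3600 s/hour = 5.92 hours.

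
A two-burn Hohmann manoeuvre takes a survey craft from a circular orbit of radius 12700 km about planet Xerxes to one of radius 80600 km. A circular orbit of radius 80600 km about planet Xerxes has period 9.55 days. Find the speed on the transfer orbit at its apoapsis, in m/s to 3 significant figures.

From Kepler's third law T² = 4π²r³/μ at r = 80600 km, T = 9.55 days = 9.55 × 86400 s = 8.2512×10^5 s: μ = 4π²r³/T² = 30362.0 km³/s².
Semi-major axis of the transfer orbit: a_t = (12700 + 80600)/2 = 46650 km.
The apoapsis of the transfer ellipse is at r = 80600 km.
Applying v² = μ(2/r − 1/a_t): v = 0.3202 km/s.

v = 320 m/s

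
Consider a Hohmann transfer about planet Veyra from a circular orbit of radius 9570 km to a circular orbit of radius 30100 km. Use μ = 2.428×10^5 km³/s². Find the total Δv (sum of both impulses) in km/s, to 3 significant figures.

Δv = 2.04 km/s

The Hohmann ellipse has a_t = (r₁ + r₂)/2 = 19835 km.
Circular speed at r₁: v₁ = √(μ/r₁) = √(2.428×10^5/9570) = 5.037 km/s.
Transfer-orbit speed at r₁ (v² = μ(2/r − 1/a)): v_p = √[μ(2/r₁ − 1/a_t)] = 6.205 km/s.
First burn Δv₁ = |v_p − v₁| = 1.168 km/s.
Circular speed at r₂: v₂ = √(μ/r₂) = 2.84015 km/s.
Transfer-orbit speed at r₂: v_a = √[μ(2/r₂ − 1/a_t)] = 1.97279 km/s.
Second burn Δv₂ = |v₂ − v_a| = 0.8674 km/s.
Total Δv = Δv₁ + Δv₂ = 2.035 km/s.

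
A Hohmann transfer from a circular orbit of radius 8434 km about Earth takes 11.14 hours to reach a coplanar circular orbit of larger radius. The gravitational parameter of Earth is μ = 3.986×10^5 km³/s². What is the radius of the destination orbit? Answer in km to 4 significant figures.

Transfer time t = 11.14 hours = 40104 s, and t = π√(a_t³/μ).
So a_t = (μ t²/π²)^(1/3) = (3.986×10^5 × (40104)² / π²)^(1/3) = 40198 km.
Since a_t = (r₁ + r₂)/2, r₂ = 2a_t − r₁ = 2×40198 − 8434 = 71962 km.

r₂ = 71960 km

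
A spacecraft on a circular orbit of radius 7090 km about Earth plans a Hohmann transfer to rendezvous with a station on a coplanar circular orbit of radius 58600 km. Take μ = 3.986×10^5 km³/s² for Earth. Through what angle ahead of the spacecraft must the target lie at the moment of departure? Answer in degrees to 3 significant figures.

Transfer-ellipse semi-major axis a_t = (r₁ + r₂)/2 = (7090 + 58600)/2 = 32845 km.
Transfer time t = π√(a_t³/μ) = 29620 s.
The target's mean motion on its circular orbit is ω₂ = √(μ/r₂³) = 4.4506×10^-5 rad/s.
Angle swept by the target during transfer: ω₂·t = 1.3183 rad = 75.53°.
Arrival is 180° from departure on the ellipse, so φ = 180° − 75.53° = 104°.

φ = 104°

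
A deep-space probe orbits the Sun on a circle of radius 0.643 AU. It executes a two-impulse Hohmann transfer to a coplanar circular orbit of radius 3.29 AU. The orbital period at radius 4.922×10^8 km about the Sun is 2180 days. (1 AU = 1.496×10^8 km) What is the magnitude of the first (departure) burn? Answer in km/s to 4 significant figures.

Δv₁ = 10.90 km/s

From Kepler's third law T² = 4π²r³/μ at r = 4.922×10^8 km, T = 2180 days = 2180 × 86400 s = 1.88352×10^8 s: μ = 4π²r³/T² = 1.32692×10^11 km³/s².
In km: r₁ = 0.643 × 1.496×10^8 = 9.61928×10^7 km; r₂ = 3.29 × 1.496×10^8 = 4.92184×10^8 km.
Semi-major axis of the transfer orbit: a_t = (9.61928×10^7 + 4.92184×10^8)/2 = 2.941884×10^8 km.
On the circular orbit at r = 9.61928×10^7 km, v_c = √(μ/r) = 37.14 km/s.
Vis-viva on the transfer ellipse at r = 9.61928×10^7 km gives v_t = √[μ(2/r − 1/a_t)] = 48.04 km/s.
Δv₁ = |v_t − v_c| = |48.04 − 37.14| = 10.90 km/s.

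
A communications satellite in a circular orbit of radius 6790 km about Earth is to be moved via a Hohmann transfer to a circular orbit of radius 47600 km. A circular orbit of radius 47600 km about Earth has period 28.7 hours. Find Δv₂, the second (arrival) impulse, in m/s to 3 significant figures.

From Kepler's third law T² = 4π²r³/μ at r = 47600 km, T = 28.7 hours = 28.7 × 3600 s = 1.0332×10^5 s: μ = 4π²r³/T² = 3.98852×10^5 km³/s².
The Hohmann ellipse has a_t = (r₁ + r₂)/2 = 27195 km.
Circular speed at r = 47600 km: v_c = √(μ/r) = 2.8947 km/s.
Vis-viva on the transfer ellipse at r = 47600 km gives v_t = √[μ(2/r − 1/a_t)] = 1.4464 km/s.
Δv₂ = |v_t − v_c| = |1.4464 − 2.8947| = 1.448 km/s.

Δv₂ = 1450 m/s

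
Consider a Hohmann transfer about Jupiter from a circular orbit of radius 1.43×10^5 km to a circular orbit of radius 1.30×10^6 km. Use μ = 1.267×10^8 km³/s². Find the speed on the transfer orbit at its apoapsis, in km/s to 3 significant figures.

The Hohmann ellipse has a_t = (r₁ + r₂)/2 = 7.215×10^5 km.
At apoapsis, r = 1.300×10^6 km.
From the vis-viva equation, v = √[μ(2/r − 1/a_t)] = 4.395 km/s.

v = 4.40 km/s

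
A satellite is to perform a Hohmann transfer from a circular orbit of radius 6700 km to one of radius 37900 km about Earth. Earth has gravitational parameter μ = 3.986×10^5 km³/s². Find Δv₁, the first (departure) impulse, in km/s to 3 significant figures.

Δv₁ = 2.34 km/s

Semi-major axis of the transfer orbit: a_t = (6700 + 37900)/2 = 22300 km.
On the circular orbit at r = 6700 km, v_c = √(μ/r) = 7.7131 km/s.
Vis-viva on the transfer ellipse at r = 6700 km gives v_t = √[μ(2/r − 1/a_t)] = 10.055 km/s.
Δv₁ = |v_t − v_c| = |10.055 − 7.7131| = 2.342 km/s.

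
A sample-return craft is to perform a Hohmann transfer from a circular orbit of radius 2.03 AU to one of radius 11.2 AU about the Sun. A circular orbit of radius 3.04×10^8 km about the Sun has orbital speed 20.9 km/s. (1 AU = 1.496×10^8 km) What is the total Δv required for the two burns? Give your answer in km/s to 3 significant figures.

From the circular-orbit relation v² = μ/r at r = 3.04×10^8 km: μ = v²r = (20.9)² × 3.04×10^8 = 1.32790×10^11 km³/s².
In km: r₁ = 2.03 × 1.496×10^8 = 3.03688×10^8 km; r₂ = 11.2 × 1.496×10^8 = 1.67552×10^9 km.
Transfer-ellipse semi-major axis a_t = (r₁ + r₂)/2 = (3.03688×10^8 + 1.67552×10^9)/2 = 9.89604×10^8 km.
At r₁ the circular-orbit speed is v₁ = √(μ/r₁) = 20.911 km/s.
Transfer-orbit speed at r₁ (vis-viva): v_p = √[μ(2/r₁ − 1/a_t)] = 27.209 km/s.
First burn Δv₁ = |v_p − v₁| = 6.298 km/s.
At r₂, v₂ = √(μ/r₂) = 8.9024 km/s.
Transfer-orbit speed at r₂: v_a = √[μ(2/r₂ − 1/a_t)] = 4.9316 km/s.
Second burn Δv₂ = |v₂ − v_a| = 3.971 km/s.
Δv = Δv₁ + Δv₂ = 6.298 + 3.971 = 10.27 km/s.

Δv = 10.3 km/s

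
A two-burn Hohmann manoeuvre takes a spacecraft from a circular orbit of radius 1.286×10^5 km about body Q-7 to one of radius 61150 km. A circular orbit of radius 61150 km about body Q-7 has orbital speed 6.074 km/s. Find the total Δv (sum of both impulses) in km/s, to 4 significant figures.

Δv = 1.823 km/s

From the circular-orbit relation v² = μ/r at r = 61150 km: μ = v²r = (6.074)² × 61150 = 2.25604×10^6 km³/s².
Transfer-ellipse semi-major axis a_t = (r₁ + r₂)/2 = (1.286×10^5 + 61150)/2 = 94875 km.
At r₁ the circular-orbit speed is v₁ = √(μ/r₁) = 4.1884 km/s.
Transfer-orbit speed at r₁ (v² = μ(2/r − 1/a)): v_a = √[μ(2/r₁ − 1/a_t)] = 3.3626 km/s.
First burn Δv₁ = |v_a − v₁| = 0.8258 km/s.
At r₂, v₂ = √(μ/r₂) = 6.0740 km/s.
Transfer-orbit speed at r₂: v_p = √[μ(2/r₂ − 1/a_t)] = 7.0716 km/s.
Second burn Δv₂ = |v₂ − v_p| = 0.9976 km/s.
Total Δv = Δv₁ + Δv₂ = 1.823 km/s.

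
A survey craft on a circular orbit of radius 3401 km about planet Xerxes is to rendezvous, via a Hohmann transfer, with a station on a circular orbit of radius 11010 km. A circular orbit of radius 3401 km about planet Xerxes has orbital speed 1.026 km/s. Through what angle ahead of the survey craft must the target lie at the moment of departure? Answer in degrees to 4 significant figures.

From the circular-orbit relation v² = μ/r at r = 3401 km: μ = v²r = (1.026)² × 3401 = 3580.15 km³/s².
Transfer-ellipse semi-major axis a_t = (r₁ + r₂)/2 = (3401 + 11010)/2 = 7205.5 km.
The half-period of the transfer ellipse is t = π√(a_t³/μ) = 32114 s.
The target's mean motion on its circular orbit is ω₂ = √(μ/r₂³) = 5.1793×10^-5 rad/s.
Angle swept by the target during transfer: ω₂·t = 1.6633 rad = 95.30°.
The survey craft traverses 180° on the transfer ellipse, so the target must lead by 180° − 95.30° = 84.70°.

φ = 84.70°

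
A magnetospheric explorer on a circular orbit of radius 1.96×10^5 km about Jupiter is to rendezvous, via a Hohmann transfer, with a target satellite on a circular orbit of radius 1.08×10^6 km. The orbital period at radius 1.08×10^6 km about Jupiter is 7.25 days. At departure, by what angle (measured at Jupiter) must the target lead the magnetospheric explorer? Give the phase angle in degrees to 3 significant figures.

φ = 98.3°

From Kepler's third law T² = 4π²r³/μ at r = 1.08×10^6 km, T = 7.25 days = 7.25 × 86400 s = 6.264×10^5 s: μ = 4π²r³/T² = 1.26744×10^8 km³/s².
Transfer-ellipse semi-major axis a_t = (r₁ + r₂)/2 = (1.960×10^5 + 1.080×10^6)/2 = 6.380×10^5 km.
The half-period of the transfer ellipse is t = π√(a_t³/μ) = 1.42206×10^5 s.
Target angular speed ω₂ = √(μ/r₂³) = 1.00306×10^-5 rad/s.
Angle swept by the target during transfer: ω₂·t = 1.4264 rad = 81.73°.
Arrival is 180° from departure on the ellipse, so φ = 180° − 81.73° = 98.3°.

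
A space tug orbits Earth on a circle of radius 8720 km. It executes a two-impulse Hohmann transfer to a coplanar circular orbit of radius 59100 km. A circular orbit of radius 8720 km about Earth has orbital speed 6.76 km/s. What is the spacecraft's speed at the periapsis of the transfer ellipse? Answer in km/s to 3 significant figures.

v = 8.92 km/s

From the circular-orbit relation v² = μ/r at r = 8720 km: μ = v²r = (6.76)² × 8720 = 3.98483×10^5 km³/s².
Semi-major axis of the transfer orbit: a_t = (8720 + 59100)/2 = 33910 km.
The periapsis of the transfer ellipse is at r = 8720 km.
From the vis-viva equation, v = √[μ(2/r − 1/a_t)] = 8.924 km/s.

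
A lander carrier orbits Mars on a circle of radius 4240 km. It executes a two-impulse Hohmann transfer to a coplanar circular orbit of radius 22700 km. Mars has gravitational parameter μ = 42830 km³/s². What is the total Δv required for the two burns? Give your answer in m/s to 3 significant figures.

Δv = 1550 m/s

Transfer-ellipse semi-major axis a_t = (r₁ + r₂)/2 = (4240 + 22700)/2 = 13470 km.
At r₁ the circular-orbit speed is v₁ = √(μ/r₁) = 3.17827 km/s.
On the transfer ellipse at r₁, vis-viva equation gives v_p = √[μ(2/r₁ − 1/a_t)] = 4.12591 km/s.
First burn Δv₁ = |v_p − v₁| = 0.94764 km/s.
At r₂, v₂ = √(μ/r₂) = 1.373603 km/s.
Transfer-orbit speed at r₂: v_a = √[μ(2/r₂ − 1/a_t)] = 0.7706554 km/s.
Second burn Δv₂ = |v₂ − v_a| = 0.60295 km/s.
Total Δv = Δv₁ + Δv₂ = 1.551 km/s.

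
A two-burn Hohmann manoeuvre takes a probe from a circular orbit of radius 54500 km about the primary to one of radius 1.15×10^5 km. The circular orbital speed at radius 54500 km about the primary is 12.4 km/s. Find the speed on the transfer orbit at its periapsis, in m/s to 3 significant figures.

From the circular-orbit relation v² = μ/r at r = 54500 km: μ = v²r = (12.4)² × 54500 = 8.37992×10^6 km³/s².
The Hohmann ellipse has a_t = (r₁ + r₂)/2 = 84750 km.
The periapsis of the transfer ellipse is at r = 54500 km.
Applying v² = μ(2/r − 1/a_t): v = 14.44 km/s.

v = 14400 m/s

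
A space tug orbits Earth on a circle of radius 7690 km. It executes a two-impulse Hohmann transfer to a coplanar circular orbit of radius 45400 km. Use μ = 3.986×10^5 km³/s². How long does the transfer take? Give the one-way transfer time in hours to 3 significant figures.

Transfer-ellipse semi-major axis a_t = (r₁ + r₂)/2 = (7690 + 45400)/2 = 26545 km.
Half the transfer-orbit period gives t = π√(a_t³/μ) = 21520 s.
Converting: 21520 s ÷ 3600 s/hour = 5.98 hours.

t = 5.98 hours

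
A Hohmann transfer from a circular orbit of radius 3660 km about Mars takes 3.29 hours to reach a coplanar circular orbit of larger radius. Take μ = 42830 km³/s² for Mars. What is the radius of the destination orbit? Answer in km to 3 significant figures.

r₂ = 13300 km

Transfer time t = 3.29 hours = 11844 s, and t = π√(a_t³/μ).
So a_t = (μ t²/π²)^(1/3) = (42830 × (11844)² / π²)^(1/3) = 8475.2 km.
Since a_t = (r₁ + r₂)/2, r₂ = 2a_t − r₁ = 2×8475.2 − 3660 = 13290.4 km.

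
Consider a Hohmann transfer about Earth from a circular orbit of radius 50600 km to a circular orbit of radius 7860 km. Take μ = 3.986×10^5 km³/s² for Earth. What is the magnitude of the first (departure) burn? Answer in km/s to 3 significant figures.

Δv₁ = 1.35 km/s

The Hohmann ellipse has a_t = (r₁ + r₂)/2 = 29230 km.
Circular speed at r = 50600 km: v_c = √(μ/r) = 2.8067 km/s.
Vis-viva on the transfer ellipse at r = 50600 km gives v_t = √[μ(2/r − 1/a_t)] = 1.4554 km/s.
Δv₁ = |v_t − v_c| = |1.4554 − 2.8067| = 1.351 km/s.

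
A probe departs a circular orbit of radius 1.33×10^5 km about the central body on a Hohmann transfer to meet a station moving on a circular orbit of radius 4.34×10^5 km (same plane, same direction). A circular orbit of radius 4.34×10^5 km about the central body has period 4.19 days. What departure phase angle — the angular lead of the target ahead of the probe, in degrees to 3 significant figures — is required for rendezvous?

From Kepler's third law T² = 4π²r³/μ at r = 4.34×10^5 km, T = 4.19 days = 4.19 × 86400 s = 3.62016×10^5 s: μ = 4π²r³/T² = 2.46248×10^7 km³/s².
Semi-major axis of the transfer orbit: a_t = (1.330×10^5 + 4.340×10^5)/2 = 2.835×10^5 km.
The half-period of the transfer ellipse is t = π√(a_t³/μ) = 95564 s.
The target's mean motion on its circular orbit is ω₂ = √(μ/r₂³) = 1.7356×10^-5 rad/s.
Angle swept by the target during transfer: ω₂·t = 1.6586 rad = 95.03°.
Arrival is 180° from departure on the ellipse, so φ = 180° − 95.03° = 85.0°.

φ = 85.0°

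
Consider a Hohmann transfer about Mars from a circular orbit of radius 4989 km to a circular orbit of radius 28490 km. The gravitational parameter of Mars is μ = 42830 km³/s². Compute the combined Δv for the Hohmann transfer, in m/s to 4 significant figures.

Δv = 1449 m/s

The Hohmann ellipse has a_t = (r₁ + r₂)/2 = 16739.5 km.
Circular speed at r₁: v₁ = √(μ/r₁) = √(42830/4989) = 2.9300 km/s.
Transfer-orbit speed at r₁ (vis-viva): v_p = √[μ(2/r₁ − 1/a_t)] = 3.8225 km/s.
First burn Δv₁ = |v_p − v₁| = 0.8925 km/s.
At r₂, v₂ = √(μ/r₂) = 1.2261 km/s.
Transfer-orbit speed at r₂: v_a = √[μ(2/r₂ − 1/a_t)] = 0.66937 km/s.
Second burn Δv₂ = |v₂ − v_a| = 0.5567 km/s.
Δv = Δv₁ + Δv₂ = 0.8925 + 0.5567 = 1.449 km/s.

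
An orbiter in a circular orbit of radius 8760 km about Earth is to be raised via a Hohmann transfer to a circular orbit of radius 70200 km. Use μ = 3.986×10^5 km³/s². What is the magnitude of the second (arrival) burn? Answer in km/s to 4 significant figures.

Δv₂ = 1.260 km/s

Semi-major axis of the transfer orbit: a_t = (8760 + 70200)/2 = 39480 km.
Circular speed at r = 70200 km: v_c = √(μ/r) = 2.38287 km/s.
Vis-viva on the transfer ellipse at r = 70200 km gives v_t = √[μ(2/r − 1/a_t)] = 1.12244 km/s.
Δv₂ = |v_t − v_c| = |1.12244 − 2.38287| = 1.260 km/s.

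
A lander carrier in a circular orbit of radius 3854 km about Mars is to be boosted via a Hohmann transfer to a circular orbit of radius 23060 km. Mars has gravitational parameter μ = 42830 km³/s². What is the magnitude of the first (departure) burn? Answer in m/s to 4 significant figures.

Semi-major axis of the transfer orbit: a_t = (3854 + 23060)/2 = 13457 km.
On the circular orbit at r = 3854 km, v_c = √(μ/r) = 3.334 km/s.
Transfer-orbit speed at the same r (vis-viva, a = a_t): v_t = √[μ(2/r − 1/a_t)] = 4.364 km/s.
Δv₁ = |v_t − v_c| = |4.364 − 3.334| = 1.030 km/s.

Δv₁ = 1030 m/s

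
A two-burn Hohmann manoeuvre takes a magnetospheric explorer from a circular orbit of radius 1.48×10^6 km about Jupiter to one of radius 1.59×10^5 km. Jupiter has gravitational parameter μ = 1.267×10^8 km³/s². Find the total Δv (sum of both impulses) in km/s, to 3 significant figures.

Δv = 14.9 km/s

The Hohmann ellipse has a_t = (r₁ + r₂)/2 = 8.195×10^5 km.
At r₁ the circular-orbit speed is v₁ = √(μ/r₁) = 9.2525 km/s.
On the transfer ellipse at r₁, v² = μ(2/r − 1/a) gives v_a = √[μ(2/r₁ − 1/a_t)] = 4.0755 km/s.
First burn Δv₁ = |v_a − v₁| = 5.177 km/s.
Circular speed at r₂: v₂ = √(μ/r₂) = 28.229 km/s.
Transfer-orbit speed at r₂: v_p = √[μ(2/r₂ − 1/a_t)] = 37.936 km/s.
Second burn Δv₂ = |v₂ − v_p| = 9.707 km/s.
Total Δv = Δv₁ + Δv₂ = 14.88 km/s.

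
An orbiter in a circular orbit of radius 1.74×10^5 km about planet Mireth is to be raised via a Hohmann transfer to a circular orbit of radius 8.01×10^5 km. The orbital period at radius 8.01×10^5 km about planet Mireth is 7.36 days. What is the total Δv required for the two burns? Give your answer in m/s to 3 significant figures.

From Kepler's third law T² = 4π²r³/μ at r = 8.01×10^5 km, T = 7.36 days = 7.36 × 86400 s = 6.35904×10^5 s: μ = 4π²r³/T² = 5.01735×10^7 km³/s².
Semi-major axis of the transfer orbit: a_t = (1.740×10^5 + 8.010×10^5)/2 = 4.875×10^5 km.
At r₁ the circular-orbit speed is v₁ = √(μ/r₁) = 16.981 km/s.
Transfer-orbit speed at r₁ (vis-viva): v_p = √[μ(2/r₁ − 1/a_t)] = 21.767 km/s.
First burn Δv₁ = |v_p − v₁| = 4.786 km/s.
At r₂, v₂ = √(μ/r₂) = 7.914 km/s.
Transfer-orbit speed at r₂: v_a = √[μ(2/r₂ − 1/a_t)] = 4.728 km/s.
Second burn Δv₂ = |v₂ − v_a| = 3.186 km/s.
Δv = Δv₁ + Δv₂ = 4.786 + 3.186 = 7.972 km/s.

Δv = 7970 m/s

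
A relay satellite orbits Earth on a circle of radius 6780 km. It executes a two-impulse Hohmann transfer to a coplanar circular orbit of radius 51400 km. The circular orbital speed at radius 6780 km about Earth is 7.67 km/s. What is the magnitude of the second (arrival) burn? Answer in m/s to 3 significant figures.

From the circular-orbit relation v² = μ/r at r = 6780 km: μ = v²r = (7.67)² × 6780 = 3.98860×10^5 km³/s².
Transfer-ellipse semi-major axis a_t = (r₁ + r₂)/2 = (6780 + 51400)/2 = 29090 km.
On the circular orbit at r = 51400 km, v_c = √(μ/r) = 2.786 km/s.
Transfer-orbit speed at the same r (vis-viva, a = a_t): v_t = √[μ(2/r − 1/a_t)] = 1.345 km/s.
Δv₂ = |v_t − v_c| = |1.345 − 2.786| = 1.441 km/s.

Δv₂ = 1440 m/s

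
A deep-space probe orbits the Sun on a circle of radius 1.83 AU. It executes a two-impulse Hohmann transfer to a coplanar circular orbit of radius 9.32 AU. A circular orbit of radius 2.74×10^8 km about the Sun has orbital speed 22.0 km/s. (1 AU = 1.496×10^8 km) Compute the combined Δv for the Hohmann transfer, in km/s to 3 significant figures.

From the circular-orbit relation v² = μ/r at r = 2.74×10^8 km: μ = v²r = (22.0)² × 2.74×10^8 = 1.32616×10^11 km³/s².
In km: r₁ = 1.83 × 1.496×10^8 = 2.73768×10^8 km; r₂ = 9.32 × 1.496×10^8 = 1.394272×10^9 km.
Transfer-ellipse semi-major axis a_t = (r₁ + r₂)/2 = (2.73768×10^8 + 1.394272×10^9)/2 = 8.3402×10^8 km.
At r₁ the circular-orbit speed is v₁ = √(μ/r₁) = 22.009 km/s.
On the transfer ellipse at r₁, vis-viva gives v_p = √[μ(2/r₁ − 1/a_t)] = 28.457 km/s.
First burn Δv₁ = |v_p − v₁| = 6.448 km/s.
Circular speed at r₂: v₂ = √(μ/r₂) = 9.753 km/s.
Transfer-orbit speed at r₂: v_a = √[μ(2/r₂ − 1/a_t)] = 5.588 km/s.
Second burn Δv₂ = |v₂ − v_a| = 4.165 km/s.
Δv = Δv₁ + Δv₂ = 6.448 + 4.165 = 10.61 km/s.

Δv = 10.6 km/s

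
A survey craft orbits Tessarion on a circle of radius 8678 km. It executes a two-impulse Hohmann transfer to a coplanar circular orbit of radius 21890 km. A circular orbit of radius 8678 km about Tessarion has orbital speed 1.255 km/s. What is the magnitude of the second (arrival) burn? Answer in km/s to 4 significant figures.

Δv₂ = 0.1948 km/s

From the circular-orbit relation v² = μ/r at r = 8678 km: μ = v²r = (1.255)² × 8678 = 13668.1 km³/s².
Transfer-ellipse semi-major axis a_t = (r₁ + r₂)/2 = (8678 + 21890)/2 = 15284 km.
On the circular orbit at r = 21890 km, v_c = √(μ/r) = 0.7902 km/s.
Transfer-orbit speed at the same r (vis-viva, a = a_t): v_t = √[μ(2/r − 1/a_t)] = 0.5954 km/s.
Δv₂ = |v_t − v_c| = |0.5954 − 0.7902| = 0.1948 km/s.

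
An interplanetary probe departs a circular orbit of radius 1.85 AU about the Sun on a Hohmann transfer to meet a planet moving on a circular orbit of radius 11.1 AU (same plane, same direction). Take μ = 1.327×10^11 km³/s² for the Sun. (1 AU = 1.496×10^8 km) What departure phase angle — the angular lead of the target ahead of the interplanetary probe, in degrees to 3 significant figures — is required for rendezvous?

φ = 99.8°

In km: r₁ = 1.85 × 1.496×10^8 = 2.7676×10^8 km; r₂ = 11.1 × 1.496×10^8 = 1.66056×10^9 km.
Semi-major axis of the transfer orbit: a_t = (2.7676×10^8 + 1.66056×10^9)/2 = 9.6866×10^8 km.
Transfer time t = π√(a_t³/μ) = 2.6000×10^8 s.
Target angular speed ω₂ = √(μ/r₂³) = 5.3834×10^-9 rad/s.
Angle swept by the target during transfer: ω₂·t = 1.3997 rad = 80.20°.
Arrival is 180° from departure on the ellipse, so φ = 180° − 80.20° = 99.8°.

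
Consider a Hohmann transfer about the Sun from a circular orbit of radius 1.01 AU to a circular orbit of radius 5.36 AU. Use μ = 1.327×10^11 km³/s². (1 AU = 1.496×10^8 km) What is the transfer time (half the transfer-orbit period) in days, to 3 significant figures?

In km: r₁ = 1.01 × 1.496×10^8 = 1.51096×10^8 km; r₂ = 5.36 × 1.496×10^8 = 8.01856×10^8 km.
Transfer-ellipse semi-major axis a_t = (r₁ + r₂)/2 = (1.51096×10^8 + 8.01856×10^8)/2 = 4.76476×10^8 km.
By Kepler's third law the transfer-orbit period is T = 2π√(a_t³/μ), so t = T/2 = 8.970×10^7 s.
Converting: 8.970×10^7 s ÷ 86400 s/day = 1040 days.

t = 1040 days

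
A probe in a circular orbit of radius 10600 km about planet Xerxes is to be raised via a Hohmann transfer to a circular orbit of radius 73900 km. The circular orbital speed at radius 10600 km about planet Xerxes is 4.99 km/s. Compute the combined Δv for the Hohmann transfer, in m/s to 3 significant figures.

Δv = 2550 m/s

From the circular-orbit relation v² = μ/r at r = 10600 km: μ = v²r = (4.99)² × 10600 = 2.63941×10^5 km³/s².
The Hohmann ellipse has a_t = (r₁ + r₂)/2 = 42250 km.
At r₁ the circular-orbit speed is v₁ = √(μ/r₁) = 4.9900 km/s.
Transfer-orbit speed at r₁ (vis-viva): v_p = √[μ(2/r₁ − 1/a_t)] = 6.5995 km/s.
First burn Δv₁ = |v_p − v₁| = 1.6095 km/s.
At r₂, v₂ = √(μ/r₂) = 1.88987 km/s.
Transfer-orbit speed at r₂: v_a = √[μ(2/r₂ − 1/a_t)] = 0.946609 km/s.
Second burn Δv₂ = |v₂ − v_a| = 0.94326 km/s.
Δv = Δv₁ + Δv₂ = 1.6095 + 0.94326 = 2.553 km/s.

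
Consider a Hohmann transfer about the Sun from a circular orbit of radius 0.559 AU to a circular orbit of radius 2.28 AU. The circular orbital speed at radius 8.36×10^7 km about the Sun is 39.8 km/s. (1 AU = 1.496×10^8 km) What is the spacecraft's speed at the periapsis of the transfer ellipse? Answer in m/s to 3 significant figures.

v = 50400 m/s

From the circular-orbit relation v² = μ/r at r = 8.36×10^7 km: μ = v²r = (39.8)² × 8.36×10^7 = 1.32426×10^11 km³/s².
In km: r₁ = 0.559 × 1.496×10^8 = 8.36264×10^7 km; r₂ = 2.28 × 1.496×10^8 = 3.41088×10^8 km.
Transfer-ellipse semi-major axis a_t = (r₁ + r₂)/2 = (8.36264×10^7 + 3.41088×10^8)/2 = 2.123572×10^8 km.
The periapsis of the transfer ellipse is at r = 8.36264×10^7 km.
Applying v² = μ(2/r − 1/a_t): v = 50.43 km/s.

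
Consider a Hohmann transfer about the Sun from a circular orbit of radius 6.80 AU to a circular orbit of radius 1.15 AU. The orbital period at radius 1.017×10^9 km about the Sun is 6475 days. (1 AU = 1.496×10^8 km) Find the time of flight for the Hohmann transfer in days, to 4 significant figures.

t = 1448 days

From Kepler's third law T² = 4π²r³/μ at r = 1.017×10^9 km, T = 6475 days = 6475 × 86400 s = 5.5944×10^8 s: μ = 4π²r³/T² = 1.32683×10^11 km³/s².
In km: r₁ = 6.80 × 1.496×10^8 = 1.01728×10^9 km; r₂ = 1.15 × 1.496×10^8 = 1.7204×10^8 km.
Transfer-ellipse semi-major axis a_t = (r₁ + r₂)/2 = (1.01728×10^9 + 1.7204×10^8)/2 = 5.9466×10^8 km.
Half the transfer-orbit period gives t = π√(a_t³/μ) = 1.251×10^8 s.
Converting: 1.251×10^8 s ÷ 86400 s/day = 1448 days.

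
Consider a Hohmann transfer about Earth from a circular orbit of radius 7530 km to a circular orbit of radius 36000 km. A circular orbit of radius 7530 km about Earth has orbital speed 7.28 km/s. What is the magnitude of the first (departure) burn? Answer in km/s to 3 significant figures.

Δv₁ = 2.08 km/s

From the circular-orbit relation v² = μ/r at r = 7530 km: μ = v²r = (7.28)² × 7530 = 3.99078×10^5 km³/s².
The Hohmann ellipse has a_t = (r₁ + r₂)/2 = 21765 km.
On the circular orbit at r = 7530 km, v_c = √(μ/r) = 7.280 km/s.
Vis-viva on the transfer ellipse at r = 7530 km gives v_t = √[μ(2/r − 1/a_t)] = 9.363 km/s.
Δv₁ = |v_t − v_c| = |9.363 − 7.280| = 2.083 km/s.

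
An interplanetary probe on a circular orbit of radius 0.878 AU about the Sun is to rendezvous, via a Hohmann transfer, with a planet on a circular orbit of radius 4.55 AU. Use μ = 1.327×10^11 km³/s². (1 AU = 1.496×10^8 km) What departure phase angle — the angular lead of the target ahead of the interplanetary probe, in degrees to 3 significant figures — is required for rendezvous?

φ = 97.1°

In km: r₁ = 0.878 × 1.496×10^8 = 1.313488×10^8 km; r₂ = 4.55 × 1.496×10^8 = 6.8068×10^8 km.
Transfer-ellipse semi-major axis a_t = (r₁ + r₂)/2 = (1.313488×10^8 + 6.8068×10^8)/2 = 4.060144×10^8 km.
Transfer time t = π√(a_t³/μ) = 7.0555×10^7 s.
Target angular speed ω₂ = √(μ/r₂³) = 2.0513×10^-8 rad/s.
Angle swept by the target during transfer: ω₂·t = 1.4473 rad = 82.92°.
Arrival is 180° from departure on the ellipse, so φ = 180° − 82.92° = 97.1°.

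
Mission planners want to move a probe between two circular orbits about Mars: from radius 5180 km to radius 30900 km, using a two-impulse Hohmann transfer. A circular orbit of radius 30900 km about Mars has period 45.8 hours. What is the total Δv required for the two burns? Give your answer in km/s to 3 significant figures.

Δv = 1.43 km/s

From Kepler's third law T² = 4π²r³/μ at r = 30900 km, T = 45.8 hours = 45.8 × 3600 s = 1.6488×10^5 s: μ = 4π²r³/T² = 42844.9 km³/s².
Semi-major axis of the transfer orbit: a_t = (5180 + 30900)/2 = 18040 km.
At r₁ the circular-orbit speed is v₁ = √(μ/r₁) = 2.875972 km/s.
On the transfer ellipse at r₁, vis-viva gives v_p = √[μ(2/r₁ − 1/a_t)] = 3.763966 km/s.
First burn Δv₁ = |v_p − v₁| = 0.88799 km/s.
At r₂, v₂ = √(μ/r₂) = 1.177526 km/s.
Transfer-orbit speed at r₂: v_a = √[μ(2/r₂ − 1/a_t)] = 0.6309820 km/s.
Second burn Δv₂ = |v₂ − v_a| = 0.54654 km/s.
Total Δv = Δv₁ + Δv₂ = 1.435 km/s.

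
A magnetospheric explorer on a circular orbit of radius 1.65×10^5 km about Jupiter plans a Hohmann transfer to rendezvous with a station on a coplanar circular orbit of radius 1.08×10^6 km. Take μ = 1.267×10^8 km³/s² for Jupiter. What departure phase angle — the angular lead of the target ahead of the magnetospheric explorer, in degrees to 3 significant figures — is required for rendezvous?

Transfer-ellipse semi-major axis a_t = (r₁ + r₂)/2 = (1.650×10^5 + 1.080×10^6)/2 = 6.225×10^5 km.
The half-period of the transfer ellipse is t = π√(a_t³/μ) = 1.37079×10^5 s.
Target angular speed ω₂ = √(μ/r₂³) = 1.00289×10^-5 rad/s.
Angle swept by the target during transfer: ω₂·t = 1.37475 rad = 78.77°.
Arrival is 180° from departure on the ellipse, so φ = 180° − 78.77° = 101°.

φ = 101°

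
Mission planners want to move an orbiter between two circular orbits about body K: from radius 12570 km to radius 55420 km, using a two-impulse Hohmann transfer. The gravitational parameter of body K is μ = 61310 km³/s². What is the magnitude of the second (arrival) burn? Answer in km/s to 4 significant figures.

Δv₂ = 0.4122 km/s

Semi-major axis of the transfer orbit: a_t = (12570 + 55420)/2 = 33995 km.
Circular speed at r = 55420 km: v_c = √(μ/r) = 1.0518 km/s.
Vis-viva on the transfer ellipse at r = 55420 km gives v_t = √[μ(2/r − 1/a_t)] = 0.63958 km/s.
Δv₂ = |v_t − v_c| = |0.63958 − 1.0518| = 0.4122 km/s.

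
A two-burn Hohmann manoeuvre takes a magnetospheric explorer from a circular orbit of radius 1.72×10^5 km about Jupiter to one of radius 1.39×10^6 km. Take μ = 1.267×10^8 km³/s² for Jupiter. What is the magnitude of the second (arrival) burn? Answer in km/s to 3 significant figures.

Semi-major axis of the transfer orbit: a_t = (1.720×10^5 + 1.390×10^6)/2 = 7.810×10^5 km.
Circular speed at r = 1.390×10^6 km: v_c = √(μ/r) = 9.547 km/s.
Transfer-orbit speed at the same r (vis-viva, a = a_t): v_t = √[μ(2/r − 1/a_t)] = 4.480 km/s.
Δv₂ = |v_t − v_c| = |4.480 − 9.547| = 5.067 km/s.

Δv₂ = 5.07 km/s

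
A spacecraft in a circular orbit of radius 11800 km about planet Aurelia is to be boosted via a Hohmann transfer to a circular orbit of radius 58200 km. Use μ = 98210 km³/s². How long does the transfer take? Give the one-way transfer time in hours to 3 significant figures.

t = 18.2 hours

Transfer-ellipse semi-major axis a_t = (r₁ + r₂)/2 = (11800 + 58200)/2 = 35000 km.
Transfer time t = π√(a_t³/μ) = π√((35000)³ / 98210) = 65640 s.
Converting: 65640 s ÷ 3600 s/hour = 18.2 hours.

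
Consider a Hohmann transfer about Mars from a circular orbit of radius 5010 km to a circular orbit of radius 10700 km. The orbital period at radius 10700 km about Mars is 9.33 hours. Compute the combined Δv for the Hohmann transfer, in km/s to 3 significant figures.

From Kepler's third law T² = 4π²r³/μ at r = 10700 km, T = 9.33 hours = 9.33 × 3600 s = 33588 s: μ = 4π²r³/T² = 42868.9 km³/s².
Transfer-ellipse semi-major axis a_t = (r₁ + r₂)/2 = (5010 + 10700)/2 = 7855 km.
At r₁ the circular-orbit speed is v₁ = √(μ/r₁) = 2.92518 km/s.
On the transfer ellipse at r₁, vis-viva gives v_p = √[μ(2/r₁ − 1/a_t)] = 3.41406 km/s.
First burn Δv₁ = |v_p − v₁| = 0.48888 km/s.
Circular speed at r₂: v₂ = √(μ/r₂) = 2.00161 km/s.
Transfer-orbit speed at r₂: v_a = √[μ(2/r₂ − 1/a_t)] = 1.59855 km/s.
Second burn Δv₂ = |v₂ − v_a| = 0.40306 km/s.
Total Δv = Δv₁ + Δv₂ = 0.8919 km/s.

Δv = 0.892 km/s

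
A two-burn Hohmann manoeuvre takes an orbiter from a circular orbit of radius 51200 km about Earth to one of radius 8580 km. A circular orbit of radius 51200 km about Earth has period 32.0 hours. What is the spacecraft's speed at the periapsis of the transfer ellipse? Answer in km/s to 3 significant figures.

From Kepler's third law T² = 4π²r³/μ at r = 51200 km, T = 32.0 hours = 32.0 × 3600 s = 1.152×10^5 s: μ = 4π²r³/T² = 3.99268×10^5 km³/s².
The Hohmann ellipse has a_t = (r₁ + r₂)/2 = 29890 km.
The periapsis of the transfer ellipse is at r = 8580 km.
From the vis-viva equation, v = √[μ(2/r − 1/a_t)] = 8.928 km/s.

v = 8.93 km/s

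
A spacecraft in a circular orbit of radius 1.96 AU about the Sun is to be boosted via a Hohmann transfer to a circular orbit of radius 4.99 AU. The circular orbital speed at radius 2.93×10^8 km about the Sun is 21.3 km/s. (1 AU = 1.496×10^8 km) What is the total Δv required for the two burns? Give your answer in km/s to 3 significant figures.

From the circular-orbit relation v² = μ/r at r = 2.93×10^8 km: μ = v²r = (21.3)² × 2.93×10^8 = 1.32931×10^11 km³/s².
In km: r₁ = 1.96 × 1.496×10^8 = 2.93216×10^8 km; r₂ = 4.99 × 1.496×10^8 = 7.46504×10^8 km.
Transfer-ellipse semi-major axis a_t = (r₁ + r₂)/2 = (2.93216×10^8 + 7.46504×10^8)/2 = 5.1986×10^8 km.
At r₁ the circular-orbit speed is v₁ = √(μ/r₁) = 21.292 km/s.
On the transfer ellipse at r₁, vis-viva gives v_p = √[μ(2/r₁ − 1/a_t)] = 25.515 km/s.
First burn Δv₁ = |v_p − v₁| = 4.223 km/s.
Circular speed at r₂: v₂ = √(μ/r₂) = 13.344 km/s.
Transfer-orbit speed at r₂: v_a = √[μ(2/r₂ − 1/a_t)] = 10.022 km/s.
Second burn Δv₂ = |v₂ − v_a| = 3.322 km/s.
Total Δv = Δv₁ + Δv₂ = 7.545 km/s.

Δv = 7.55 km/s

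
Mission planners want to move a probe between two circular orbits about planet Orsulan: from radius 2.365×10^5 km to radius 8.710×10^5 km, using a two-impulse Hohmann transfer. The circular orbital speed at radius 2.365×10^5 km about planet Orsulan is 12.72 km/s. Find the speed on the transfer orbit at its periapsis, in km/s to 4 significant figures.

From the circular-orbit relation v² = μ/r at r = 2.365×10^5 km: μ = v²r = (12.72)² × 2.365×10^5 = 3.82653×10^7 km³/s².
The Hohmann ellipse has a_t = (r₁ + r₂)/2 = 5.5375×10^5 km.
At periapsis, r = 2.365×10^5 km.
Vis-viva: v = √[μ(2/r − 1/a_t)] = √[3.82653×10^7 × (2/2.365×10^5 − 1/5.5375×10^5)] = 15.95 km/s.

v = 15.95 km/s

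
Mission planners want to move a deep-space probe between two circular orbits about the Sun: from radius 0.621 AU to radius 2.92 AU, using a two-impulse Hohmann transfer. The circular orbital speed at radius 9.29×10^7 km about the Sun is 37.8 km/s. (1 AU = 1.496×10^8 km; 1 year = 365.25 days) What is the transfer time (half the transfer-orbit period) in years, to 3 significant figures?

t = 1.18 years

From the circular-orbit relation v² = μ/r at r = 9.29×10^7 km: μ = v²r = (37.8)² × 9.29×10^7 = 1.32739×10^11 km³/s².
In km: r₁ = 0.621 × 1.496×10^8 = 9.29016×10^7 km; r₂ = 2.92 × 1.496×10^8 = 4.36832×10^8 km.
The Hohmann ellipse has a_t = (r₁ + r₂)/2 = 2.648668×10^8 km.
By Kepler's third law the transfer-orbit period is T = 2π√(a_t³/μ), so t = T/2 = 3.717×10^7 s.
Converting: 3.717×10^7 s ÷ 3.15576×10^7 s/year (365.25 × 86400) = 1.18 years.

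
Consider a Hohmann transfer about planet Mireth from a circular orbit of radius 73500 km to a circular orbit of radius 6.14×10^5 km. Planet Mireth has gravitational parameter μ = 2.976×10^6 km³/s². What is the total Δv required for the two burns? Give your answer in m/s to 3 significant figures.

Δv = 3320 m/s

Transfer-ellipse semi-major axis a_t = (r₁ + r₂)/2 = (73500 + 6.140×10^5)/2 = 3.4375×10^5 km.
At r₁ the circular-orbit speed is v₁ = √(μ/r₁) = 6.363 km/s.
On the transfer ellipse at r₁, vis-viva gives v_p = √[μ(2/r₁ − 1/a_t)] = 8.504 km/s.
First burn Δv₁ = |v_p − v₁| = 2.141 km/s.
At r₂, v₂ = √(μ/r₂) = 2.202 km/s.
Transfer-orbit speed at r₂: v_a = √[μ(2/r₂ − 1/a_t)] = 1.018 km/s.
Second burn Δv₂ = |v₂ − v_a| = 1.184 km/s.
Δv = Δv₁ + Δv₂ = 2.141 + 1.184 = 3.325 km/s.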